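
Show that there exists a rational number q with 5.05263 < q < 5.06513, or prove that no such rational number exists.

q = 81/16

Multiplying by 16: 16·5.05263 = 80.84208 and 16·5.06513 = 81.04208, so the integer 81 lies strictly between them.
Dividing back, 5.05263 < 81/16 < 5.06513, and 81/16 is rational.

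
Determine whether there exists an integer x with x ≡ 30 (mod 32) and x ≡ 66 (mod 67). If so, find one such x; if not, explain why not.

x = 1406

Since 32 and 67 share no common factor, CRT says the pair of congruences has a solution (unique mod 2144).
Any solution of the first congruence is x = 30 + 32t; substituting into the second, 32t ≡ 66 − 30 ≡ 36 (mod 67).
Note 32·44 = 1408 ≡ 1 (mod 67) (as 1408 − 1 = 21·67), so 32⁻¹ ≡ 44.
Multiplying by 44: t ≡ 44·36 = 1584 ≡ 43 (mod 67).
With t = 43: x = 30 + 32·43 = 1406.
Verify: 1406 = 43·32 + 30 and 1406 = 20·67 + 66. ✓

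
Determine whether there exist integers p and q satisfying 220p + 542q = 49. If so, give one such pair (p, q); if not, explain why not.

Both 220 and 542 are divisible by gcd(220, 542) = 2, hence so is any combination 220p + 542q.
But 49 = 2·24 + 1, so 2 ∤ 49.
Therefore 220p + 542q = 49 has no solution in integers.

No, no such integers exist.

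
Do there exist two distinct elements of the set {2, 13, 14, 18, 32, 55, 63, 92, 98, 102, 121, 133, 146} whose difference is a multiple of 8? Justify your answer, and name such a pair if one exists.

2 and 18 are such a pair.

2 mod 8 = 2 and 18 mod 8 = 2, so 18 − 2 = 16 = 2·8.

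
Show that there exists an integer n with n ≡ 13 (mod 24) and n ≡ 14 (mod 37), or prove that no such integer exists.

gcd(24, 37) = 1, so the Chinese Remainder Theorem guarantees exactly one residue class mod 888 satisfying both.
Any solution of the first congruence is n = 13 + 24t; substituting into the second, 24t ≡ 14 − 13 ≡ 1 (mod 37).
Since 24·17 = 408 = 11·37 + 1, the inverse of 24 mod 37 is 17.
Therefore t ≡ 17·1 = 17 (mod 37).
Taking t = 17 gives n = 13 + 24·17 = 421.
Verify: 421 = 17·24 + 13 and 421 = 11·37 + 14. ✓

n = 421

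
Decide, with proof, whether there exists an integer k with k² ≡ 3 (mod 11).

k = 5 works: 5² = 25, and 25 − 3 = 22 = 2·11.

k = 5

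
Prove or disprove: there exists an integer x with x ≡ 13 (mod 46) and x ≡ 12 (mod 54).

No, no such integer exists.

gcd(46, 54) = 2. If x ≡ 13 (mod 46) and x ≡ 12 (mod 54), then x ≡ 13 (mod 2) and x ≡ 12 (mod 2).
However 13 ≡ 1 and 12 ≡ 0 (mod 2), and 1 ≠ 0.
So no integer satisfies both congruences.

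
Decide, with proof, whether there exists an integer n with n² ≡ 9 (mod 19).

n = 3

Take n = 3. Then 3² = 9, and since 0 ≤ 9 < 19 this is already reduced: 3² ≡ 9 (mod 19).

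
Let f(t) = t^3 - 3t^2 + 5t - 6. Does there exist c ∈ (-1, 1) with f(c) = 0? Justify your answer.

No.

Evaluate at the endpoints: f(-1) = -15, f(1) = -3 — same sign (negative).
The derivative f'(t) = 3t^2 - 6t + 5 is a quadratic with discriminant (-6)² − 4·3·5 = -24 < 0; it never vanishes, so it is always positive (sign of the leading coefficient).
Hence f is strictly increasing on ℝ, and in particular on [-1, 1]. A strictly monotone function with same-sign endpoint values stays negative on the whole interval, so f has no zero in (-1, 1).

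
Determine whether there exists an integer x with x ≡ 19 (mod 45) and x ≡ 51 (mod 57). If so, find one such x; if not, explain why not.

No such integer exists.

Reduce both congruences modulo 3, which divides 45 and 57: they say x ≡ 19 (mod 3) and x ≡ 51 (mod 3).
But 19 mod 3 = 1 while 51 mod 3 = 0, a contradiction.
Therefore no such x exists.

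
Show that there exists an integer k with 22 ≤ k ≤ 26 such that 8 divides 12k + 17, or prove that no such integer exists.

At k = 22, 12·22 + 17 = 281 ≡ 1 (mod 8), and each step in k adds 12 ≡ 4 (mod 8), giving residues 1, 5, 1, 5, 1 for k = 22, 23, …, 26.
The residue 0 does not occur, so no k in [22, 26] makes 12k + 17 a multiple of 8.

No such integer k in that range exists.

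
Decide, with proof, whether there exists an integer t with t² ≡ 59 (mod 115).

t = 98

t = 98 works: 98² = 9604, and 9604 − 59 = 9545 = 83·115.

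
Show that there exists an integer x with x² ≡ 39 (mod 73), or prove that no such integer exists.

Apply Euler's criterion with the prime 73: 39 is a quadratic residue iff 39^36 ≡ 1 (mod 73), and a non-residue iff it is ≡ −1.
Repeated squaring mod 73: 39^2 = 1521 ≡ 61; 39^4 ≡ 61² = 3721 ≡ 71; 39^8 ≡ 71² = 5041 ≡ 4; 39^16 ≡ 4² = 16 ≡ 16; 39^32 ≡ 16² = 256 ≡ 37.
Since 36 = 32 + 4, 39^36 ≡ 37 · 71; multiplying out mod 73: 37·71 = 2627 ≡ 72. Thus 39^36 ≡ 72 ≡ −1 (mod 73).
The value −1 means 39 is a non-residue modulo 73, so x² ≡ 39 (mod 73) is impossible.

No such integer exists.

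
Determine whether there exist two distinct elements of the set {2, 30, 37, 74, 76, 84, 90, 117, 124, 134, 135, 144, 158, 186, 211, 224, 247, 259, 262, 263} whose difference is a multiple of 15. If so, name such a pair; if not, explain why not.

30 mod 15 = 0 and 90 mod 15 = 0, so 90 − 30 = 60 = 4·15.

The pair (30, 90) works.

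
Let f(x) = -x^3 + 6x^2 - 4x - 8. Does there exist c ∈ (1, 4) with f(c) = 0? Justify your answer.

Yes, f has a root in the interval.

f(1) = -7 and f(4) = 8, which have opposite signs.
Since f is a polynomial it is continuous on [1, 4].
The Intermediate Value Theorem then guarantees some c ∈ (1, 4) with f(c) = 0.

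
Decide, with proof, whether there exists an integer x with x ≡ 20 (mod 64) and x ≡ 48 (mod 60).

Here gcd(64, 60) = 4, and both 20 and 48 leave remainder 0 mod 4, so the system is consistent.
List candidates x ≡ 20 (mod 64): 20, 84, 148, 212, 276, 340, 404, 468. Modulo 60 these are 20, 24, 28, 32, 36, 40, 44, 48; 468 gives 48 as required.
Indeed 468 ≡ 20 (mod 64) and 468 ≡ 48 (mod 60).

x = 468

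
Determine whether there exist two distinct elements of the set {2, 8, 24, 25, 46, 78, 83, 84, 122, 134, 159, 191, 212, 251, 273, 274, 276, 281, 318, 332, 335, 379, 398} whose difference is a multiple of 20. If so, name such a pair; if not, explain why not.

2 and 122 are such a pair.

2 mod 20 = 2 and 122 mod 20 = 2, so 122 − 2 = 120 = 6·20.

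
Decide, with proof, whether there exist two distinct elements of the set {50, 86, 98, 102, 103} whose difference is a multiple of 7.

Two integers differ by a multiple of 7 exactly when they have the same residue mod 7. The residues are 50↦1, 86↦2, 98↦0, 102↦4, 103↦5.
These 5 residues are pairwise different, hence no difference of two elements is divisible by 7.

No, no such pair exists.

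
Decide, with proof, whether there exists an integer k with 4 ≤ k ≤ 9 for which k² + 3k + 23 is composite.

k = 5

At k = 5: 5² + 3·5 + 23 = 63 = 3·21, which is composite.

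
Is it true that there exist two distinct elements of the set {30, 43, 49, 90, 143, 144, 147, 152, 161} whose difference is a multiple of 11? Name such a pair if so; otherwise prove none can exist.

Two integers differ by a multiple of 11 exactly when they have the same residue mod 11. The residues are 30↦8, 43↦10, 49↦5, 90↦2, 143↦0, 144↦1, 147↦4, 152↦9, 161↦7.
These 9 residues are pairwise different, hence no difference of two elements is divisible by 11.

No such pair exists.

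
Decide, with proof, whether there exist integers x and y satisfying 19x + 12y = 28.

x = 4, y = -4

19 and 12 are coprime, so 19x + 12y ranges over all of ℤ.
Dividing repeatedly: 19 = 1·12 + 7, 12 = 1·7 + 5, 7 = 1·5 + 2, 5 = 2·2 + 1, 2 = 2·1 + 0.
Working back up the chain: 1 = 5 − 2·2 = 5 − 2·(7 − 1·5) = −2·7 + 3·5 = −2·7 + 3·(12 − 1·7) = 3·12 − 5·7 = 3·12 − 5·(19 − 1·12) = −5·19 + 8·12. So 19·(-5) + 12·8 = 1.
Scaling by 28 gives the particular solution (x, y) = (-140, 224).
The general solution is x = -140 + 12k, y = 224 − 19k; taking k = 12 gives the smaller pair x = 4, y = -4.
Indeed 19·4 + 12·(-4) = 76 − 48 = 28.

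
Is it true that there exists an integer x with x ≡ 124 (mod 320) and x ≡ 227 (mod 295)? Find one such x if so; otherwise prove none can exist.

Reduce both congruences modulo 5, which divides 320 and 295: they say x ≡ 124 (mod 5) and x ≡ 227 (mod 5).
But 124 mod 5 = 4 while 227 mod 5 = 2, a contradiction.
So no integer satisfies both congruences.

No such integer exists.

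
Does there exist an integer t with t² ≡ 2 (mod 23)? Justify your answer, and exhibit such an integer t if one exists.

t = 18

t = 18 works: 18² = 324, and 324 − 2 = 322 = 14·23.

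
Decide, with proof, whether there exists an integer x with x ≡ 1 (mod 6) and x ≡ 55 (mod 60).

x = 55

Here gcd(6, 60) = 6, and both 1 and 55 leave remainder 1 mod 6, so the system is consistent.
Put x = 1 + 6t, so we need 6t ≡ 54 (mod 60), equivalently (divide by 6) 1t ≡ 9 (mod 10).
So t ≡ 9 (mod 10).
Then x = 1 + 6·9 = 55.
Verify: 55 = 9·6 + 1 and 55 = 0·60 + 55. ✓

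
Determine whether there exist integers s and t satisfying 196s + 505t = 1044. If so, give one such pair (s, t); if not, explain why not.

s = 129, t = -48

196 and 505 are coprime, so 196s + 505t ranges over all of ℤ.
Dividing repeatedly: 505 = 2·196 + 113, 196 = 1·113 + 83, 113 = 1·83 + 30, 83 = 2·30 + 23, 30 = 1·23 + 7, 23 = 3·7 + 2, 7 = 3·2 + 1, 2 = 2·1 + 0.
Unwinding: 1 = 7 − 3·2 = 7 − 3·(23 − 3·7) = −3·23 + 10·7 = −3·23 + 10·(30 − 1·23) = 10·30 − 13·23 = 10·30 − 13·(83 − 2·30) = −13·83 + 36·30 = −13·83 + 36·(113 − 1·83) = 36·113 − 49·83 = 36·113 − 49·(196 − 1·113) = −49·196 + 85·113 = −49·196 + 85·(505 − 2·196) = 85·505 − 219·196, i.e. 196·(-219) + 505·85 = 1.
Times 1044: 196·(-228636) + 505·88740 = 1044, so (-228636, 88740) solves it.
The general solution is s = -228636 + 505k, t = 88740 − 196k; taking k = 453 gives the smaller pair s = 129, t = -48.
Indeed 196·129 + 505·(-48) = 25284 − 24240 = 1044.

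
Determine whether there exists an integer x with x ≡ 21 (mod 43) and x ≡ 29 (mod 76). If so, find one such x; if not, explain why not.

gcd(43, 76) = 1, so the Chinese Remainder Theorem guarantees exactly one residue class mod 3268 satisfying both.
Any solution of the first congruence is x = 21 + 43t; substituting into the second, 43t ≡ 29 − 21 ≡ 8 (mod 76).
Note 43·23 = 989 ≡ 1 (mod 76) (as 989 − 1 = 13·76), so 43⁻¹ ≡ 23.
Therefore t ≡ 23·8 = 184 ≡ 32 (mod 76).
With t = 32: x = 21 + 43·32 = 1397.
Check: 1397 mod 43 = 21, 1397 mod 76 = 29. ✓

x = 1397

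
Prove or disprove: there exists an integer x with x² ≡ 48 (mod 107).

x = 72 works: 72² = 5184, and 5184 − 48 = 5136 = 48·107.

x = 72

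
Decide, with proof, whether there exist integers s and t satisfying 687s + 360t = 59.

There are no such integers.

gcd(687, 360) = 3, so every integer of the form 687s + 360t is a multiple of 3.
However 59 leaves remainder 2 on division by 3.
Hence no integers s, t satisfy the equation.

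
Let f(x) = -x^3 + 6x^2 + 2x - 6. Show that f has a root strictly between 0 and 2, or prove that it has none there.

Such a root exists.

f(0) = -6 and f(2) = 14, which have opposite signs.
f is continuous everywhere (it is a polynomial), in particular on [0, 2].
By the Intermediate Value Theorem f must vanish at some point of (0, 2).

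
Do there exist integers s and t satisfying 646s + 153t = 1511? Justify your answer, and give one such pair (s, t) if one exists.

No such integers exist.

Any value of 646s + 153t is a multiple of gcd(646, 153) = 17.
But 1511 = 17·88 + 15, so 17 ∤ 1511.
Hence no integers s, t satisfy the equation.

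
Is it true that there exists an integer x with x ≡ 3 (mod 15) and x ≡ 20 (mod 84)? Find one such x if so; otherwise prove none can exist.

No such integer exists.

Reduce both congruences modulo 3, which divides 15 and 84: they say x ≡ 3 (mod 3) and x ≡ 20 (mod 3).
These are incompatible: 3 − 20 = -17 is not divisible by 3.
Hence the system has no solution.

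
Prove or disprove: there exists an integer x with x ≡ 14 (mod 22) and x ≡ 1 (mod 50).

gcd(22, 50) = 2. If x ≡ 14 (mod 22) and x ≡ 1 (mod 50), then x ≡ 14 (mod 2) and x ≡ 1 (mod 2).
However 14 ≡ 0 and 1 ≡ 1 (mod 2), and 0 ≠ 1.
So no integer satisfies both congruences.

No such integer exists.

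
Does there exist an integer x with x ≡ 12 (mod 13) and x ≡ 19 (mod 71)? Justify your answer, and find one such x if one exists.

x = 90

The moduli 13 and 71 are coprime, so by the Chinese Remainder Theorem a unique solution modulo 923 exists.
Write x = 12 + 13t and require 12 + 13t ≡ 19 (mod 71), i.e. 13t ≡ 7 (mod 71).
To invert 13 modulo 71: 71 = 5·13 + 6, 13 = 2·6 + 1, 6 = 6·1 + 0, and unwinding, 1 = 13 − 2·6 = 13 − 2·(71 − 5·13) = −2·71 + 11·13. Thus 13⁻¹ ≡ 11 (mod 71).
Therefore t ≡ 11·7 = 77 ≡ 6 (mod 71).
Taking t = 6 gives x = 12 + 13·6 = 90.
Verify: 90 = 6·13 + 12 and 90 = 1·71 + 19. ✓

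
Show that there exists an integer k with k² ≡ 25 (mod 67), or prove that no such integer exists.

Take k = 5. Then 5² = 25, and since 0 ≤ 25 < 67 this is already reduced: 5² ≡ 25 (mod 67).

k = 5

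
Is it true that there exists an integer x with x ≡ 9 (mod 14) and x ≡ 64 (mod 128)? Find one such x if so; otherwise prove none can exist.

No, no such integer exists.

gcd(14, 128) = 2. If x ≡ 9 (mod 14) and x ≡ 64 (mod 128), then x ≡ 9 (mod 2) and x ≡ 64 (mod 2).
However 9 ≡ 1 and 64 ≡ 0 (mod 2), and 1 ≠ 0.
Hence the system has no solution.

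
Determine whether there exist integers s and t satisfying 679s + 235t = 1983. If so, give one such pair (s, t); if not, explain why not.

s = 222, t = -633

679 and 235 are coprime, so 679s + 235t ranges over all of ℤ.
Euclidean algorithm: 679 = 2·235 + 209, 235 = 1·209 + 26, 209 = 8·26 + 1, 26 = 26·1 + 0.
Working back up the chain: 1 = 209 − 8·26 = 209 − 8·(235 − 1·209) = −8·235 + 9·209 = −8·235 + 9·(679 − 2·235) = 9·679 − 26·235. So 679·9 + 235·(-26) = 1.
Scaling by 1983 gives the particular solution (s, t) = (17847, -51558).
Subtracting 75·235 from s and adding 75·679 to t gives the tidier solution (222, -633).
Check: 679·222 + 235·(-633) = 150738 − 148755 = 1983. ✓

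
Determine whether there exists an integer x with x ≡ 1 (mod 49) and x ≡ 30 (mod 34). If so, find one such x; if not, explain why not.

Since 49 and 34 share no common factor, CRT says the pair of congruences has a solution (unique mod 1666).
Write x = 1 + 49t and require 1 + 49t ≡ 30 (mod 34), i.e. 49t ≡ 29 (mod 34).
49 ≡ 15 (mod 34), so this reads 15t ≡ 29 (mod 34). Since 15·25 = 375 = 11·34 + 1, the inverse of 15 mod 34 is 25.
Therefore t ≡ 25·29 = 725 ≡ 11 (mod 34).
Taking t = 11 gives x = 1 + 49·11 = 540.
Check: 540 mod 49 = 1, 540 mod 34 = 30. ✓

x = 540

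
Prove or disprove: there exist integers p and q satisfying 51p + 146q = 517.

p = 13, q = -1

Since gcd(51, 146) = 1, every integer is an integer combination of 51 and 146.
Euclidean algorithm: 146 = 2·51 + 44, 51 = 1·44 + 7, 44 = 6·7 + 2, 7 = 3·2 + 1, 2 = 2·1 + 0.
Working back up the chain: 1 = 7 − 3·2 = 7 − 3·(44 − 6·7) = −3·44 + 19·7 = −3·44 + 19·(51 − 1·44) = 19·51 − 22·44 = 19·51 − 22·(146 − 2·51) = −22·146 + 63·51. So 51·63 + 146·(-22) = 1.
Times 517: 51·32571 + 146·(-11374) = 517, so (32571, -11374) solves it.
Subtracting 223·146 from p and adding 223·51 to q gives the tidier solution (13, -1).
Indeed 51·13 + 146·(-1) = 663 − 146 = 517.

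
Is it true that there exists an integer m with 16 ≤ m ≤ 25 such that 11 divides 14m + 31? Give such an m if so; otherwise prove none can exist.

m = 19

m = 19 works, since 14·19 + 31 = 297 = 27·11.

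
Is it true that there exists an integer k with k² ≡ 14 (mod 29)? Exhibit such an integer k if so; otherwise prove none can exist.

No, no such integer exists.

29 is prime, so by Euler's criterion 14 is a square mod 29 iff 14^((29−1)/2) = 14^14 ≡ 1 (mod 29).
Squaring successively (mod 29): 14^2 = 196 ≡ 22; 14^4 ≡ 22² = 484 ≡ 20; 14^8 ≡ 20² = 400 ≡ 23.
Since 14 = 8 + 4 + 2, 14^14 ≡ 23 · 20 · 22; multiplying out mod 29: 23·20 = 460 ≡ 25, then 25·22 = 550 ≡ 28. Thus 14^14 ≡ 28 ≡ −1 (mod 29).
The value −1 means 14 is a non-residue modulo 29, so k² ≡ 14 (mod 29) is impossible.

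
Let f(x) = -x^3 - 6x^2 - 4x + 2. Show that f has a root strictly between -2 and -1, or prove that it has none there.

f(-2) = -6 and f(-1) = 1, which have opposite signs.
Since f is a polynomial it is continuous on [-2, -1].
By the Intermediate Value Theorem f must vanish at some point of (-2, -1).

Yes, f has a root in the interval.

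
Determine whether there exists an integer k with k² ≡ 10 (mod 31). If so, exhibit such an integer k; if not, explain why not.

k = 17 works: 17² = 289, and 289 − 10 = 279 = 9·31.

k = 17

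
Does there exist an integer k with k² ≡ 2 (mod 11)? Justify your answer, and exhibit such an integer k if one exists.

No such integer exists.

Since (11 − k)² ≡ k² (mod 11), it suffices to square k = 0, 1, …, 5: the residues are 0, 1, 4, 9, 5, 3.
So the quadratic residues mod 11 are {0, 1, 3, 4, 5, 9}, and 2 is not among them.
Therefore k² ≡ 2 (mod 11) has no solution.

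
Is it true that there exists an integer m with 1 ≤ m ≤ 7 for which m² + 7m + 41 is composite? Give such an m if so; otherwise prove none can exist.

m = 1

At m = 1: 1² + 7·1 + 41 = 49 = 7·7, which is composite.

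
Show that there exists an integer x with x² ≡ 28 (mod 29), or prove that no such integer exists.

x = 12

x = 12 works: 12² = 144, and 144 − 28 = 116 = 4·29.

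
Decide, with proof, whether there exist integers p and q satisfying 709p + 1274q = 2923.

Since gcd(709, 1274) = 1, every integer is an integer combination of 709 and 1274.
Dividing repeatedly: 1274 = 1·709 + 565, 709 = 1·565 + 144, 565 = 3·144 + 133, 144 = 1·133 + 11, 133 = 12·11 + 1, 11 = 11·1 + 0.
Unwinding: 1 = 133 − 12·11 = 133 − 12·(144 − 1·133) = −12·144 + 13·133 = −12·144 + 13·(565 − 3·144) = 13·565 − 51·144 = 13·565 − 51·(709 − 1·565) = −51·709 + 64·565 = −51·709 + 64·(1274 − 1·709) = 64·1274 − 115·709, i.e. 709·(-115) + 1274·64 = 1.
Scaling by 2923 gives the particular solution (p, q) = (-336145, 187072).
Adding 264·1274 to p and subtracting 264·709 from q gives the tidier solution (191, -104).
Check: 709·191 + 1274·(-104) = 135419 − 132496 = 2923. ✓

p = 191, q = -104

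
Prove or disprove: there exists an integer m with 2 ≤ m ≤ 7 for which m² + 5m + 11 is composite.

m = 2

At m = 2: 2² + 5·2 + 11 = 25 = 5·5, which is composite.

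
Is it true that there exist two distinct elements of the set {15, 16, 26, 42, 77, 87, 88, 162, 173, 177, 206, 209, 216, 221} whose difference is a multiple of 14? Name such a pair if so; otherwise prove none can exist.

Residues mod 14: 15↦1, 16↦2, 26↦12, 42↦0, 77↦7, 87↦3, 88↦4, 162↦8, 173↦5, 177↦9, 206↦10, 209↦13, 216↦6, 221↦11.
No residue repeats among the 14 elements, so no pair has difference ≡ 0 (mod 14).

There is no such pair.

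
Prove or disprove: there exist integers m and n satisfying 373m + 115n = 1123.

m = 36, n = -107

373 and 115 are coprime, so 373m + 115n ranges over all of ℤ.
Run the Euclidean algorithm on 373 and 115: 373 = 3·115 + 28, 115 = 4·28 + 3, 28 = 9·3 + 1, 3 = 3·1 + 0.
Back-substituting, 1 = 28 − 9·3 = 28 − 9·(115 − 4·28) = −9·115 + 37·28 = −9·115 + 37·(373 − 3·115) = 37·373 − 120·115; that is, 373·37 + 115·(-120) = 1.
Multiplying through by 1123: m = 37·1123 = 41551, n = (-120)·1123 = -134760 is a solution.
Subtracting 361·115 from m and adding 361·373 to n gives the tidier solution (36, -107).
Check: 373·36 + 115·(-107) = 13428 − 12305 = 1123. ✓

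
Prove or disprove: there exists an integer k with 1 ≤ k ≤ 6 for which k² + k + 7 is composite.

At k = 1: 1² + 1 + 7 = 9 = 3·3, which is composite.

k = 1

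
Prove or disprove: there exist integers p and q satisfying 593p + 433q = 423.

Since gcd(593, 433) = 1, every integer is an integer combination of 593 and 433.
Run the Euclidean algorithm on 593 and 433: 593 = 1·433 + 160, 433 = 2·160 + 113, 160 = 1·113 + 47, 113 = 2·47 + 19, 47 = 2·19 + 9, 19 = 2·9 + 1, 9 = 9·1 + 0.
Back-substituting, 1 = 19 − 2·9 = 19 − 2·(47 − 2·19) = −2·47 + 5·19 = −2·47 + 5·(113 − 2·47) = 5·113 − 12·47 = 5·113 − 12·(160 − 1·113) = −12·160 + 17·113 = −12·160 + 17·(433 − 2·160) = 17·433 − 46·160 = 17·433 − 46·(593 − 1·433) = −46·593 + 63·433; that is, 593·(-46) + 433·63 = 1.
Multiplying through by 423: p = (-46)·423 = -19458, q = 63·423 = 26649 is a solution.
The general solution is p = -19458 + 433k, q = 26649 − 593k; taking k = 45 gives the smaller pair p = 27, q = -36.
Check: 593·27 + 433·(-36) = 16011 − 15588 = 423. ✓

p = 27, q = -36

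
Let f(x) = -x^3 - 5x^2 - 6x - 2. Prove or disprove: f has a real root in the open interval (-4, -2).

Such a root exists.

f(-4) = 6 and f(-2) = -2, which have opposite signs.
f is continuous everywhere (it is a polynomial), in particular on [-4, -2].
By the Intermediate Value Theorem, f takes the value 0 somewhere in the open interval.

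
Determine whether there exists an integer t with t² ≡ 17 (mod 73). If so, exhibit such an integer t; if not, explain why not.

Apply Euler's criterion with the prime 73: 17 is a quadratic residue iff 17^36 ≡ 1 (mod 73), and a non-residue iff it is ≡ −1.
Squaring successively (mod 73): 17^2 = 289 ≡ 70; 17^4 ≡ 70² = 4900 ≡ 9; 17^8 ≡ 9² = 81 ≡ 8; 17^16 ≡ 8² = 64 ≡ 64; 17^32 ≡ 64² = 4096 ≡ 8.
Since 36 = 32 + 4, 17^36 ≡ 8 · 9; multiplying out mod 73: 8·9 = 72 ≡ 72. Thus 17^36 ≡ 72 ≡ −1 (mod 73).
By Euler's criterion 17 is a quadratic non-residue mod 73: no t satisfies t² ≡ 17 (mod 73).

There is no such integer.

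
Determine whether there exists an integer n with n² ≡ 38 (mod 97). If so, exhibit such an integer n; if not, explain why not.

Apply Euler's criterion with the prime 97: 38 is a quadratic residue iff 38^48 ≡ 1 (mod 97), and a non-residue iff it is ≡ −1.
Repeated squaring mod 97: 38^2 = 1444 ≡ 86; 38^4 ≡ 86² = 7396 ≡ 24; 38^8 ≡ 24² = 576 ≡ 91; 38^16 ≡ 91² = 8281 ≡ 36; 38^32 ≡ 36² = 1296 ≡ 35.
Since 48 = 32 + 16, 38^48 ≡ 35 · 36; multiplying out mod 97: 35·36 = 1260 ≡ 96. Thus 38^48 ≡ 96 ≡ −1 (mod 97).
The value −1 means 38 is a non-residue modulo 97, so n² ≡ 38 (mod 97) is impossible.

No such integer exists.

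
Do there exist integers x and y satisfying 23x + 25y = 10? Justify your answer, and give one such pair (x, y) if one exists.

x = 20, y = -18

23 and 25 are coprime, so 23x + 25y ranges over all of ℤ.
Run the Euclidean algorithm on 25 and 23: 25 = 1·23 + 2, 23 = 11·2 + 1, 2 = 2·1 + 0.
Unwinding: 1 = 23 − 11·2 = 23 − 11·(25 − 1·23) = −11·25 + 12·23, i.e. 23·12 + 25·(-11) = 1.
Times 10: 23·120 + 25·(-110) = 10, so (120, -110) solves it.
Subtracting 4·25 from x and adding 4·23 to y gives the tidier solution (20, -18).
Indeed 23·20 + 25·(-18) = 460 − 450 = 10.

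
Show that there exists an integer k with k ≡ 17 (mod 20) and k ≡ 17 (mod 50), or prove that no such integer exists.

Here gcd(20, 50) = 10, and both 17 and 17 leave remainder 7 mod 10, so the system is consistent.
The smallest candidate k = 17 works directly: 17 ≡ 17 (mod 50).
Check: 17 mod 20 = 17, 17 mod 50 = 17. ✓

k = 17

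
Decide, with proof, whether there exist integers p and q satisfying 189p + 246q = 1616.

There are no such integers.

Any value of 189p + 246q is a multiple of gcd(189, 246) = 3.
But 1616 = 3·538 + 2, so 3 ∤ 1616.
Therefore 189p + 246q = 1616 has no solution in integers.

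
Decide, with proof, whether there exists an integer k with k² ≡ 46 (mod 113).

No such integer exists.

Apply Euler's criterion with the prime 113: 46 is a quadratic residue iff 46^56 ≡ 1 (mod 113), and a non-residue iff it is ≡ −1.
Repeated squaring mod 113: 46^2 = 2116 ≡ 82; 46^4 ≡ 82² = 6724 ≡ 57; 46^8 ≡ 57² = 3249 ≡ 85; 46^16 ≡ 85² = 7225 ≡ 106; 46^32 ≡ 106² = 11236 ≡ 49.
Since 56 = 32 + 16 + 8, 46^56 ≡ 49 · 106 · 85; multiplying out mod 113: 49·106 = 5194 ≡ 109, then 109·85 = 9265 ≡ 112. Thus 46^56 ≡ 112 ≡ −1 (mod 113).
The value −1 means 46 is a non-residue modulo 113, so k² ≡ 46 (mod 113) is impossible.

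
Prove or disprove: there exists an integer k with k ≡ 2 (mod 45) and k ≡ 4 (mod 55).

No, no such integer exists.

Both moduli are multiples of 5 = gcd(45, 55), so any solution would satisfy k ≡ 2 and k ≡ 4 modulo 5 simultaneously.
However 2 ≡ 2 and 4 ≡ 4 (mod 5), and 2 ≠ 4.
Therefore no such k exists.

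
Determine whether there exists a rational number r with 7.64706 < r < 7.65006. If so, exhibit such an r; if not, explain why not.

r = 153/20

Multiplying by 20: 20·7.64706 = 152.94120 and 20·7.65006 = 153.00120, so the integer 153 lies strictly between them.
Hence 153/20 is a rational number with 7.64706 < 153/20 < 7.65006.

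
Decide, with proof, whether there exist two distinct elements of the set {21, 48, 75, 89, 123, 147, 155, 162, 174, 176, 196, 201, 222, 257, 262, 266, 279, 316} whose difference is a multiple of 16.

48 and 176 are such a pair.

Both 48 and 176 leave remainder 0 on division by 16; their difference 128 = 8·16 is a multiple of 16.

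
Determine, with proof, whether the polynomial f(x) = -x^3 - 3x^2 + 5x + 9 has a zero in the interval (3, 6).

f(3) = -30 and f(6) = -285, both negative, so a sign-change argument is unavailable; we show f keeps this sign on the whole interval.
Substitute x = 3 + u, where 0 < u < 3 on the interval. Expanding, f(3 + u) = -u^3 - 12u^2 - 40u - 30.
All 4 nonzero coefficients of this polynomial in u are negative; hence for u > 0 the value is a sum of negative terms (the constant -30 among them).
Therefore f(x) < 0 throughout (3, 6), and f has no zero there.

No.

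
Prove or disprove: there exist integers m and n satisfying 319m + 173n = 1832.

m = 150, n = -266

319 and 173 are coprime, so 319m + 173n ranges over all of ℤ.
Euclidean algorithm: 319 = 1·173 + 146, 173 = 1·146 + 27, 146 = 5·27 + 11, 27 = 2·11 + 5, 11 = 2·5 + 1, 5 = 5·1 + 0.
Back-substituting, 1 = 11 − 2·5 = 11 − 2·(27 − 2·11) = −2·27 + 5·11 = −2·27 + 5·(146 − 5·27) = 5·146 − 27·27 = 5·146 − 27·(173 − 1·146) = −27·173 + 32·146 = −27·173 + 32·(319 − 1·173) = 32·319 − 59·173; that is, 319·32 + 173·(-59) = 1.
Times 1832: 319·58624 + 173·(-108088) = 1832, so (58624, -108088) solves it.
Shifting by a multiple of (173, −319) keeps it a solution: m = 58624 − 338·173 = 150, n = -108088 + 338·319 = -266.
Check: 319·150 + 173·(-266) = 47850 − 46018 = 1832. ✓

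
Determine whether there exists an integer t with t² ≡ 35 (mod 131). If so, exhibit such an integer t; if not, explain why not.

Take t = 67. Then 67² = 4489 = 34·131 + 35, so 67² ≡ 35 (mod 131).

t = 67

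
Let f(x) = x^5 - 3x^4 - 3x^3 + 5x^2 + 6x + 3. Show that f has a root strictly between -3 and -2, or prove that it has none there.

The endpoint values f(-3) = -375 and f(-2) = -45 are both negative. Claim: f(x) < 0 for every x in (-3, -2).
Substitute x = -2 − u, where 0 < u < 1 on the interval. Expanding, f(-2 − u) = -u^5 - 13u^4 - 61u^3 - 129u^2 - 126u - 45.
The nonzero coefficients here are all negative, so for u > 0 every term is negative (or zero), and the constant term -45 is strictly negative.
Therefore f(x) < 0 throughout (-3, -2), and f has no zero there.

No such root exists.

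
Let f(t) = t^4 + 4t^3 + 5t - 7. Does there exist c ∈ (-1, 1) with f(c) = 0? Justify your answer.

Yes, such a c exists.

f(-1) = -15 and f(1) = 3, which have opposite signs.
As a polynomial, f is continuous on every closed interval.
By the Intermediate Value Theorem f must vanish at some point of (-1, 1).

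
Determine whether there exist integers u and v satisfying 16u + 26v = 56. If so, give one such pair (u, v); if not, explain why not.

u = 10, v = -4

gcd(16, 26) = 2, and 2 divides 56, so integer solutions exist.
Dividing through by 2 reduces the equation to 8u + 13v = 28.
Run the Euclidean algorithm on 13 and 8: 13 = 1·8 + 5, 8 = 1·5 + 3, 5 = 1·3 + 2, 3 = 1·2 + 1, 2 = 2·1 + 0.
Back-substituting, 1 = 3 − 1·2 = 3 − (5 − 1·3) = −5 + 2·3 = −5 + 2·(8 − 1·5) = 2·8 − 3·5 = 2·8 − 3·(13 − 1·8) = −3·13 + 5·8; that is, 8·5 + 13·(-3) = 1.
Scaling by 28 gives the particular solution (u, v) = (140, -84).
Subtracting 10·13 from u and adding 10·8 to v gives the tidier solution (10, -4).
Indeed 16·10 + 26·(-4) = 160 − 104 = 56.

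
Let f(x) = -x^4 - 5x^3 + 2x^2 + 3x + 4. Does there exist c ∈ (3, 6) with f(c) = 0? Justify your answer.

No.

f(3) = -185 and f(6) = -2282, both negative, so a sign-change argument is unavailable; we show f keeps this sign on the whole interval.
Substitute x = 3 + u, where 0 < u < 3 on the interval. Expanding, f(3 + u) = -u^4 - 17u^3 - 97u^2 - 228u - 185.
The nonzero coefficients here are all negative, so for u > 0 every term is negative (or zero), and the constant term -185 is strictly negative.
So f is strictly negative on (3, 6); no root exists in the interval.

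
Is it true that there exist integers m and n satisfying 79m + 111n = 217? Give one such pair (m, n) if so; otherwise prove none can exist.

m = 73, n = -50

Since gcd(79, 111) = 1, every integer is an integer combination of 79 and 111.
Euclidean algorithm: 111 = 1·79 + 32, 79 = 2·32 + 15, 32 = 2·15 + 2, 15 = 7·2 + 1, 2 = 2·1 + 0.
Unwinding: 1 = 15 − 7·2 = 15 − 7·(32 − 2·15) = −7·32 + 15·15 = −7·32 + 15·(79 − 2·32) = 15·79 − 37·32 = 15·79 − 37·(111 − 1·79) = −37·111 + 52·79, i.e. 79·52 + 111·(-37) = 1.
Times 217: 79·11284 + 111·(-8029) = 217, so (11284, -8029) solves it.
Shifting by a multiple of (111, −79) keeps it a solution: m = 11284 − 101·111 = 73, n = -8029 + 101·79 = -50.
Indeed 79·73 + 111·(-50) = 5767 − 5550 = 217.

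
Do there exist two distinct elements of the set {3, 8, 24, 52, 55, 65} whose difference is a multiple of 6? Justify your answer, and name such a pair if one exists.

There is no such pair.

Residues mod 6: 3↦3, 8↦2, 24↦0, 52↦4, 55↦1, 65↦5.
All 6 residues are distinct, so no two elements differ by a multiple of 6.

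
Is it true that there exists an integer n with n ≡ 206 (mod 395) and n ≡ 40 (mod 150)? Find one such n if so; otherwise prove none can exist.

There is no such integer.

Both moduli are multiples of 5 = gcd(395, 150), so any solution would satisfy n ≡ 206 and n ≡ 40 modulo 5 simultaneously.
These are incompatible: 206 − 40 = 166 is not divisible by 5.
So no integer satisfies both congruences.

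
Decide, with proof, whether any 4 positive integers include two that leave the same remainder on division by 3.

Partition the integers by their residue mod 3; there are 3 classes.
Placing 4 integers into 3 classes, some class receives at least two — say a and b.
That is, a and b leave the same remainder on division by 3, as claimed.

Yes, this is always true.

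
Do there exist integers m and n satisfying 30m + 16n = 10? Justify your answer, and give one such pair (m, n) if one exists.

m = 3, n = -5

Every value of 30m + 16n is a multiple of gcd(30, 16) = 2; since 2 ∣ 10, solutions exist.
Dividing through by 2 reduces the equation to 15m + 8n = 5.
Run the Euclidean algorithm on 15 and 8: 15 = 1·8 + 7, 8 = 1·7 + 1, 7 = 7·1 + 0.
Back-substituting, 1 = 8 − 1·7 = 8 − (15 − 1·8) = −15 + 2·8; that is, 15·(-1) + 8·2 = 1.
Scaling by 5 gives the particular solution (m, n) = (-5, 10).
Shifting by a multiple of (8, −15) keeps it a solution: m = -5 + 1·8 = 3, n = 10 − 1·15 = -5.
Indeed 30·3 + 16·(-5) = 90 − 80 = 10.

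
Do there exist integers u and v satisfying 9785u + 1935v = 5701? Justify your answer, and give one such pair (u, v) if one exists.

gcd(9785, 1935) = 5, so every integer of the form 9785u + 1935v is a multiple of 5.
However 5701 leaves remainder 1 on division by 5.
Hence no integers u, v satisfy the equation.

No such integers exist.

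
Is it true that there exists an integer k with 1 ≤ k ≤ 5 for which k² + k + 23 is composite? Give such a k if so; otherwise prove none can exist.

k = 3

At k = 3: 3² + 3 + 23 = 35 = 5·7, which is composite.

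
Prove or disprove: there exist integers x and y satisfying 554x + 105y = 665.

x = 70, y = -363

554 and 105 are coprime, so 554x + 105y ranges over all of ℤ.
Euclidean algorithm: 554 = 5·105 + 29, 105 = 3·29 + 18, 29 = 1·18 + 11, 18 = 1·11 + 7, 11 = 1·7 + 4, 7 = 1·4 + 3, 4 = 1·3 + 1, 3 = 3·1 + 0.
Working back up the chain: 1 = 4 − 1·3 = 4 − (7 − 1·4) = −7 + 2·4 = −7 + 2·(11 − 1·7) = 2·11 − 3·7 = 2·11 − 3·(18 − 1·11) = −3·18 + 5·11 = −3·18 + 5·(29 − 1·18) = 5·29 − 8·18 = 5·29 − 8·(105 − 3·29) = −8·105 + 29·29 = −8·105 + 29·(554 − 5·105) = 29·554 − 153·105. So 554·29 + 105·(-153) = 1.
Times 665: 554·19285 + 105·(-101745) = 665, so (19285, -101745) solves it.
Subtracting 183·105 from x and adding 183·554 to y gives the tidier solution (70, -363).
Indeed 554·70 + 105·(-363) = 38780 − 38115 = 665.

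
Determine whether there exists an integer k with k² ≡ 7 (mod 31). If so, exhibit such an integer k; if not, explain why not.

k = 10

k = 10 works: 10² = 100, and 100 − 7 = 93 = 3·31.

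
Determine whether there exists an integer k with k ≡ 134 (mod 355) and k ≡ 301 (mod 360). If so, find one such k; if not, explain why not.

No, no such integer exists.

Reduce both congruences modulo 5, which divides 355 and 360: they say k ≡ 134 (mod 5) and k ≡ 301 (mod 5).
These are incompatible: 134 − 301 = -167 is not divisible by 5.
Therefore no such k exists.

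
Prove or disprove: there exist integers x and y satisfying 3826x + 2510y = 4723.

Both 3826 and 2510 are divisible by gcd(3826, 2510) = 2, hence so is any combination 3826x + 2510y.
But 4723 = 2·2361 + 1, so 2 ∤ 4723.
So the equation is unsolvable over ℤ.

No, no such integers exist.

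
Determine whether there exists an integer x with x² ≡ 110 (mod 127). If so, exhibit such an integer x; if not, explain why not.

Apply Euler's criterion with the prime 127: 110 is a quadratic residue iff 110^63 ≡ 1 (mod 127), and a non-residue iff it is ≡ −1.
Squaring successively (mod 127): 110^2 = 12100 ≡ 35; 110^4 ≡ 35² = 1225 ≡ 82; 110^8 ≡ 82² = 6724 ≡ 120; 110^16 ≡ 120² = 14400 ≡ 49; 110^32 ≡ 49² = 2401 ≡ 115.
Since 63 = 32 + 16 + 8 + 4 + 2 + 1, 110^63 ≡ 115 · 49 · 120 · 82 · 35 · 110; multiplying out mod 127: 115·49 = 5635 ≡ 47, then 47·120 = 5640 ≡ 52, then 52·82 = 4264 ≡ 73, then 73·35 = 2555 ≡ 15, then 15·110 = 1650 ≡ 126. Thus 110^63 ≡ 126 ≡ −1 (mod 127).
By Euler's criterion 110 is a quadratic non-residue mod 127: no x satisfies x² ≡ 110 (mod 127).

No, no such integer exists.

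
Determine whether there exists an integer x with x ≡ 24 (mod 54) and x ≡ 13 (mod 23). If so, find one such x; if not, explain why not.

x = 726

Since 54 and 23 share no common factor, CRT says the pair of congruences has a solution (unique mod 1242).
Write x = 24 + 54t and require 24 + 54t ≡ 13 (mod 23), i.e. 54t ≡ 12 (mod 23).
54 ≡ 8 (mod 23), so this reads 8t ≡ 12 (mod 23). Invert 8 mod 23 by the Euclidean algorithm: 23 = 2·8 + 7, 8 = 1·7 + 1, 7 = 7·1 + 0; back-substituting, 1 = 8 − 1·7 = 8 − (23 − 2·8) = −23 + 3·8. Hence 8·3 ≡ 1, so 8⁻¹ ≡ 3 (mod 23).
Therefore t ≡ 3·12 = 36 ≡ 13 (mod 23).
With t = 13: x = 24 + 54·13 = 726.
Indeed 726 ≡ 24 (mod 54) and 726 ≡ 13 (mod 23).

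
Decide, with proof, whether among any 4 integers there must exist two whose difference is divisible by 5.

Try 4 consecutive integers, 23, 24, 25, 26. Their remainders mod 5 are 3, 4, 0, 1 — pairwise different, as any 4 ≤ 5 consecutive integers have distinct residues.
No two share a residue, so no pair has difference divisible by 5; the claim fails for this set.

No, the set {23, 24, 25, 26} is a counterexample.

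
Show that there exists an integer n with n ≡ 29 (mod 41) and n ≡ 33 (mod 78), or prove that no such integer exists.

n = 111

Since 41 and 78 share no common factor, CRT says the pair of congruences has a solution (unique mod 3198).
Write n = 29 + 41t and require 29 + 41t ≡ 33 (mod 78), i.e. 41t ≡ 4 (mod 78).
Invert 41 mod 78 by the Euclidean algorithm: 78 = 1·41 + 37, 41 = 1·37 + 4, 37 = 9·4 + 1, 4 = 4·1 + 0; back-substituting, 1 = 37 − 9·4 = 37 − 9·(41 − 1·37) = −9·41 + 10·37 = −9·41 + 10·(78 − 1·41) = 10·78 − 19·41. Hence 41·(-19) ≡ 1, so 41⁻¹ ≡ -19 ≡ 59 (mod 78).
Therefore t ≡ 59·4 = 236 ≡ 2 (mod 78).
Taking t = 2 gives n = 29 + 41·2 = 111.
Check: 111 mod 41 = 29, 111 mod 78 = 33. ✓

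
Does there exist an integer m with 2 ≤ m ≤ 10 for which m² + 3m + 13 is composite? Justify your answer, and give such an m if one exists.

At m = 9: 9² + 3·9 + 13 = 121 = 11·11, which is composite.

m = 9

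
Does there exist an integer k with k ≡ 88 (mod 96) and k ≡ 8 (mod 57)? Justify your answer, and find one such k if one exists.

No such integer exists.

Both moduli are multiples of 3 = gcd(96, 57), so any solution would satisfy k ≡ 88 and k ≡ 8 modulo 3 simultaneously.
But 88 mod 3 = 1 while 8 mod 3 = 2, a contradiction.
Hence the system has no solution.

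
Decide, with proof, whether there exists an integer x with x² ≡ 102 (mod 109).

x = 59 works: 59² = 3481, and 3481 − 102 = 3379 = 31·109.

x = 59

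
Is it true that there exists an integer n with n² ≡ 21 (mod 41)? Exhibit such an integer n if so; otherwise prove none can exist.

Take n = 12. Then 12² = 144 = 3·41 + 21, so 12² ≡ 21 (mod 41).

n = 12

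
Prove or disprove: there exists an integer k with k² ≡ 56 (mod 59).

No, no such integer exists.

59 is prime, so by Euler's criterion 56 is a square mod 59 iff 56^((59−1)/2) = 56^29 ≡ 1 (mod 59).
Squaring successively (mod 59): 56^2 = 3136 ≡ 9; 56^4 ≡ 9² = 81 ≡ 22; 56^8 ≡ 22² = 484 ≡ 12; 56^16 ≡ 12² = 144 ≡ 26.
Since 29 = 16 + 8 + 4 + 1, 56^29 ≡ 26 · 12 · 22 · 56; multiplying out mod 59: 26·12 = 312 ≡ 17, then 17·22 = 374 ≡ 20, then 20·56 = 1120 ≡ 58. Thus 56^29 ≡ 58 ≡ −1 (mod 59).
The value −1 means 56 is a non-residue modulo 59, so k² ≡ 56 (mod 59) is impossible.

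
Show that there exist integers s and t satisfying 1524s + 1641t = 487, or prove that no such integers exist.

Both 1524 and 1641 are divisible by gcd(1524, 1641) = 3, hence so is any combination 1524s + 1641t.
But 487 is not a multiple of 3 (it leaves remainder 1).
Therefore 1524s + 1641t = 487 has no solution in integers.

There are no such integers.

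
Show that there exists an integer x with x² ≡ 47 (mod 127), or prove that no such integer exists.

x = 38

Take x = 38. Then 38² = 1444 = 11·127 + 47, so 38² ≡ 47 (mod 127).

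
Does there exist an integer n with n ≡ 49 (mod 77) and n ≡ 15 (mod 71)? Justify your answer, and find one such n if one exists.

n = 1435

gcd(77, 71) = 1, so the Chinese Remainder Theorem guarantees exactly one residue class mod 5467 satisfying both.
Write n = 49 + 77t and require 49 + 77t ≡ 15 (mod 71), i.e. 77t ≡ 37 (mod 71).
77 ≡ 6 (mod 71), so this reads 6t ≡ 37 (mod 71). Invert 6 mod 71 by the Euclidean algorithm: 71 = 11·6 + 5, 6 = 1·5 + 1, 5 = 5·1 + 0; back-substituting, 1 = 6 − 1·5 = 6 − (71 − 11·6) = −71 + 12·6. Hence 6·12 ≡ 1, so 6⁻¹ ≡ 12 (mod 71).
Therefore t ≡ 12·37 = 444 ≡ 18 (mod 71).
With t = 18: n = 49 + 77·18 = 1435.
Verify: 1435 = 18·77 + 49 and 1435 = 20·71 + 15. ✓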